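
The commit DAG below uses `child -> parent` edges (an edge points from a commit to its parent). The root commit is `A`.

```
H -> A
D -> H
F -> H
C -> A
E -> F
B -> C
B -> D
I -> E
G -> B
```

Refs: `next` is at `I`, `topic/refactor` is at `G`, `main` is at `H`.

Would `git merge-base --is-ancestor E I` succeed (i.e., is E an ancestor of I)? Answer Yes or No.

Yes

Ancestors of I (commits reachable by following parents): {A, E, F, H, I}.
E is in that set, so it is an ancestor of I.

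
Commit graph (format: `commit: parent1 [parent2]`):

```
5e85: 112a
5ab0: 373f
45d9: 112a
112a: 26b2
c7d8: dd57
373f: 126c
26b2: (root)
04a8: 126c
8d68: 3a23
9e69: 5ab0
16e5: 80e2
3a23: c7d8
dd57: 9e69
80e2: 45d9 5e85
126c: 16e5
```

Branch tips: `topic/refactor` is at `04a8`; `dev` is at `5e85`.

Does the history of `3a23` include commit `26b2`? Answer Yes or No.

Yes

Ancestors of 3a23 (commits reachable by following parents): {112a, 126c, 16e5, 26b2, 373f, 3a23, 45d9, 5ab0, 5e85, 80e2, 9e69, c7d8, dd57}.
26b2 is in that set, so it is an ancestor of 3a23.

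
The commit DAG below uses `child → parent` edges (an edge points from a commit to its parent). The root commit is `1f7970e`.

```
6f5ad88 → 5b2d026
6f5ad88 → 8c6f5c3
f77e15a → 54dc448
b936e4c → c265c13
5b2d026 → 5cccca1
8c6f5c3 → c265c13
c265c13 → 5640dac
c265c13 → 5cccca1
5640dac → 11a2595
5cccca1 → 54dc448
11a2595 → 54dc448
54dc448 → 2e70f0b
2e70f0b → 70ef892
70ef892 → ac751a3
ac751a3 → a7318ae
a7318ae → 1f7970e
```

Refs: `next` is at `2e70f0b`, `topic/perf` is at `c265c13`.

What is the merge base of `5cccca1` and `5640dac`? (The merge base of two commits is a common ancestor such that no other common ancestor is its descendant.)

Ancestors of 5cccca1: {1f7970e, 2e70f0b, 54dc448, 5cccca1, 70ef892, a7318ae, ac751a3}.
Ancestors of 5640dac: {11a2595, 1f7970e, 2e70f0b, 54dc448, 5640dac, 70ef892, a7318ae, ac751a3}.
Common ancestors: {1f7970e, 2e70f0b, 54dc448, 70ef892, a7318ae, ac751a3}.
Among these, 54dc448 is not an ancestor of any other common ancestor — it is the merge base.

54dc448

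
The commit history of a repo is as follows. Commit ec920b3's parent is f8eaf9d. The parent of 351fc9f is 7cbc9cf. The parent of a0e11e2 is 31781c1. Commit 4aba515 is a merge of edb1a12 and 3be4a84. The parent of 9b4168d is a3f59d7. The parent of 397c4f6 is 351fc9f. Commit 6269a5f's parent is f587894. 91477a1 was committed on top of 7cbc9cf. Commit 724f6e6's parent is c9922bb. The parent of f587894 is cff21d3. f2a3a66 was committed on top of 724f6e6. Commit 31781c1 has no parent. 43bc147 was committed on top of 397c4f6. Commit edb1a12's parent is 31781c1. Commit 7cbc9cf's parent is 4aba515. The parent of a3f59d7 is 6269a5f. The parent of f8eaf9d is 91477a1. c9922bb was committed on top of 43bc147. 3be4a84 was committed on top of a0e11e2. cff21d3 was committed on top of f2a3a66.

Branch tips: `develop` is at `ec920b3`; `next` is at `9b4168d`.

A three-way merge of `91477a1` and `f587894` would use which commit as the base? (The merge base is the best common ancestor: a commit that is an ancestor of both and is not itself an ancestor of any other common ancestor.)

7cbc9cf

Ancestors of 91477a1: {31781c1, 3be4a84, 4aba515, 7cbc9cf, 91477a1, a0e11e2, edb1a12}.
Ancestors of f587894: {31781c1, 351fc9f, 397c4f6, 3be4a84, 43bc147, 4aba515, 724f6e6, 7cbc9cf, a0e11e2, c9922bb, cff21d3, edb1a12, f2a3a66, f587894}.
Common ancestors: {31781c1, 3be4a84, 4aba515, 7cbc9cf, a0e11e2, edb1a12}.
Among these, 7cbc9cf is not an ancestor of any other common ancestor — it is the merge base.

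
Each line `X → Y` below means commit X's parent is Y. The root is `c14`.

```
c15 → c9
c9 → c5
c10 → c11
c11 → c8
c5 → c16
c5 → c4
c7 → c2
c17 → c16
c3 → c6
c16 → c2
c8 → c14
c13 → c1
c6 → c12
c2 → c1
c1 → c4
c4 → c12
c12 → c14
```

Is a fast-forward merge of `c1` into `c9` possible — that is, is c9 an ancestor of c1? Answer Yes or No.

A fast-forward from c9 to c1 is possible iff c9 is an ancestor of c1.
Ancestors of c1: {c1, c12, c14, c4}.
c9 is not among them, so fast-forward is not possible.

No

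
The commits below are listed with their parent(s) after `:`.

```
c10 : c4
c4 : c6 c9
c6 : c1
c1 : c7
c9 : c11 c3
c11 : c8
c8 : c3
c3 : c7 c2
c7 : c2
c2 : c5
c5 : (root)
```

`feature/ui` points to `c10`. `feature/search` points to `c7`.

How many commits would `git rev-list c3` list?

Walking parent pointers from c3: reachable set = {c2, c3, c5, c7}.
That is 4 commits.

4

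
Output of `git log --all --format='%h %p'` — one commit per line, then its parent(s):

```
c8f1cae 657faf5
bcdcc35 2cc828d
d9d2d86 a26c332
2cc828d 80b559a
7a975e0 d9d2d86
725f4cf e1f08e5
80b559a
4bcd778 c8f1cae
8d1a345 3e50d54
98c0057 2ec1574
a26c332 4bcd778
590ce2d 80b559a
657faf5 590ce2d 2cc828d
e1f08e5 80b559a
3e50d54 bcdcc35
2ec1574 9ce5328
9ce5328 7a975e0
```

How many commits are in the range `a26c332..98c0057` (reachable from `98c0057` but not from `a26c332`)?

5

Reachable from 98c0057: {2cc828d, 2ec1574, 4bcd778, 590ce2d, 657faf5, 7a975e0, 80b559a, 98c0057, 9ce5328, a26c332, c8f1cae, d9d2d86}.
Reachable from a26c332: {2cc828d, 4bcd778, 590ce2d, 657faf5, 80b559a, a26c332, c8f1cae}.
In 98c0057's history but not a26c332's: {2ec1574, 7a975e0, 98c0057, 9ce5328, d9d2d86} — 5 commits.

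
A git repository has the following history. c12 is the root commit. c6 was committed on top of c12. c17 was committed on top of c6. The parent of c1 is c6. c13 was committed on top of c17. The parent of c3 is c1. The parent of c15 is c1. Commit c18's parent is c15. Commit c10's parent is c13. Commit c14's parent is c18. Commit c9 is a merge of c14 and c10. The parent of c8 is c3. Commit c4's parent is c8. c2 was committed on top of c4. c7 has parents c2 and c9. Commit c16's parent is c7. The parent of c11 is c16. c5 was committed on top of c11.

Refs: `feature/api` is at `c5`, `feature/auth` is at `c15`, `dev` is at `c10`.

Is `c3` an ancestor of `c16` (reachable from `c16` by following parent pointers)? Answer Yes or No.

Yes

Ancestors of c16 (commits reachable by following parents): {c1, c10, c12, c13, c14, c15, c16, c17, c18, c2, c3, c4, c6, c7, c8, c9}.
c3 is in that set, so it is an ancestor of c16.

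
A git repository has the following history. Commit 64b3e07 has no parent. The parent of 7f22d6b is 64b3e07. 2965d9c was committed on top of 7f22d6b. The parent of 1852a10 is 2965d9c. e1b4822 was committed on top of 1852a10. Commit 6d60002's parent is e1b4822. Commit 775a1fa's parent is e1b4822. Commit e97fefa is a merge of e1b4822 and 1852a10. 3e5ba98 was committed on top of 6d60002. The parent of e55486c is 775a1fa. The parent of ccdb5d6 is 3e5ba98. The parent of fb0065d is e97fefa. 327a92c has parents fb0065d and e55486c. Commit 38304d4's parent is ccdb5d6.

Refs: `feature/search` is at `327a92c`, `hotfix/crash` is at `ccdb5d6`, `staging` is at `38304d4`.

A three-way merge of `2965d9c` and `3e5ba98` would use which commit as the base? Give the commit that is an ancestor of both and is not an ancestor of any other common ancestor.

2965d9c

Ancestors of 2965d9c: {2965d9c, 64b3e07, 7f22d6b}.
Ancestors of 3e5ba98: {1852a10, 2965d9c, 3e5ba98, 64b3e07, 6d60002, 7f22d6b, e1b4822}.
Common ancestors: {2965d9c, 64b3e07, 7f22d6b}.
Among these, 2965d9c is not an ancestor of any other common ancestor — it is the merge base.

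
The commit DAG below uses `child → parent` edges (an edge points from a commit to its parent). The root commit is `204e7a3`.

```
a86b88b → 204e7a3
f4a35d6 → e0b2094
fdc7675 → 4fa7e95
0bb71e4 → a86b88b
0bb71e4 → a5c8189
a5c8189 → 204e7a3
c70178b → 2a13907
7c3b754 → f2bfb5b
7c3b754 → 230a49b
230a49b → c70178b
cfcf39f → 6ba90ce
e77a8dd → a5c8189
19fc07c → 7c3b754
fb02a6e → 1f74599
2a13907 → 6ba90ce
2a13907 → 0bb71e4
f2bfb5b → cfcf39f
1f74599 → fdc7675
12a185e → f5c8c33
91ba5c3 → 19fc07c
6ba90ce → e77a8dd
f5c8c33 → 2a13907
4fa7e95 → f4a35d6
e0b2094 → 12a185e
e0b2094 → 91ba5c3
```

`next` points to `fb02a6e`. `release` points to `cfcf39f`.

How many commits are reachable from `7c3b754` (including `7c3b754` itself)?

Walking parent pointers from 7c3b754: reachable set = {0bb71e4, 204e7a3, 230a49b, 2a13907, 6ba90ce, 7c3b754, a5c8189, a86b88b, c70178b, cfcf39f, e77a8dd, f2bfb5b}.
That is 12 commits.

12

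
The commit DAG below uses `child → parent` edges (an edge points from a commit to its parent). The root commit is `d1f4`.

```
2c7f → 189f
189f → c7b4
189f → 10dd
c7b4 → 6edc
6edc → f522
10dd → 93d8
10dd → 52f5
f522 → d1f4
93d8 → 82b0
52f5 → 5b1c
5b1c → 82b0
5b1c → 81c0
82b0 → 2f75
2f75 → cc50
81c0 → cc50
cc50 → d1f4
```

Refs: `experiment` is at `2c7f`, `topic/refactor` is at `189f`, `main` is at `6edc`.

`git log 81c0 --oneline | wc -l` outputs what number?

Walking parent pointers from 81c0: reachable set = {81c0, cc50, d1f4}.
That is 3 commits.

3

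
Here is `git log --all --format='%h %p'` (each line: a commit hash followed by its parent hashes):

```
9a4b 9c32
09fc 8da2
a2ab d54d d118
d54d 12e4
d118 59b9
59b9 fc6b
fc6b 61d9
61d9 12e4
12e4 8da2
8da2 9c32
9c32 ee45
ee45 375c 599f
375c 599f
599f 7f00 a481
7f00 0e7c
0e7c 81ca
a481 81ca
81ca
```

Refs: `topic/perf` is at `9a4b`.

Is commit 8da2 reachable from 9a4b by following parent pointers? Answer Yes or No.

Ancestors of 9a4b: {0e7c, 375c, 599f, 7f00, 81ca, 9a4b, 9c32, a481, ee45}.
8da2 is not in that set, so it is not an ancestor of 9a4b.

No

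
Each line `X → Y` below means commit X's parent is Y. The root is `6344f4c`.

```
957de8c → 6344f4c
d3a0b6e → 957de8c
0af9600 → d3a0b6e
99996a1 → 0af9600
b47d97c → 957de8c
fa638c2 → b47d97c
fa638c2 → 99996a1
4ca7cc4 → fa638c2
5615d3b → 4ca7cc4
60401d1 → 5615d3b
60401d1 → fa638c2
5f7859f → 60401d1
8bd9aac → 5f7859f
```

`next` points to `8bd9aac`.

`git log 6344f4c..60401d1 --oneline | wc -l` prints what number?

Reachable from 60401d1: {0af9600, 4ca7cc4, 5615d3b, 60401d1, 6344f4c, 957de8c, 99996a1, b47d97c, d3a0b6e, fa638c2}.
Reachable from 6344f4c: {6344f4c}.
In 60401d1's history but not 6344f4c's: {0af9600, 4ca7cc4, 5615d3b, 60401d1, 957de8c, 99996a1, b47d97c, d3a0b6e, fa638c2} — 9 commits.

9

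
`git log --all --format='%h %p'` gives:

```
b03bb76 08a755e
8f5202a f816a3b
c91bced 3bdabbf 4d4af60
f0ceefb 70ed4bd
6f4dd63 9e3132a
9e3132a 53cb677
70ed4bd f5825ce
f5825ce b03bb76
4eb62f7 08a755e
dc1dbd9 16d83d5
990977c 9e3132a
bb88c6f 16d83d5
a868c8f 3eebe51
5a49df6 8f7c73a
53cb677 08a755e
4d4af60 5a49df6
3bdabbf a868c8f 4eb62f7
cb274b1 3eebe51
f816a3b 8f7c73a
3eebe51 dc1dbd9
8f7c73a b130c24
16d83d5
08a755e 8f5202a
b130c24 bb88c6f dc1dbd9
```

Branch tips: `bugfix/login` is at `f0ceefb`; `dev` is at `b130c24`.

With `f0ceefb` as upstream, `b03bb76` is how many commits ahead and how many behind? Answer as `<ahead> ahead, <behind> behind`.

0 ahead, 3 behind

Reachable from b03bb76: {08a755e, 16d83d5, 8f5202a, 8f7c73a, b03bb76, b130c24, bb88c6f, dc1dbd9, f816a3b}.
Reachable from f0ceefb: {08a755e, 16d83d5, 70ed4bd, 8f5202a, 8f7c73a, b03bb76, b130c24, bb88c6f, dc1dbd9, f0ceefb, f5825ce, f816a3b}.
Only in b03bb76's history (ahead): {} — 0.
Only in f0ceefb's history (behind): {70ed4bd, f0ceefb, f5825ce} — 3.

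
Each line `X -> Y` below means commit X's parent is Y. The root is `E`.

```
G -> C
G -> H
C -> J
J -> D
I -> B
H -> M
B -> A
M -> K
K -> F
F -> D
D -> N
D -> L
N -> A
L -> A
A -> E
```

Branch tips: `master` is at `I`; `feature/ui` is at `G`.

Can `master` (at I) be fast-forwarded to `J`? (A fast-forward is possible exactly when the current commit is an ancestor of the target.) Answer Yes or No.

A fast-forward from I to J is possible iff I is an ancestor of J.
Ancestors of J: {A, D, E, J, L, N}.
I is not among them, so fast-forward is not possible.

No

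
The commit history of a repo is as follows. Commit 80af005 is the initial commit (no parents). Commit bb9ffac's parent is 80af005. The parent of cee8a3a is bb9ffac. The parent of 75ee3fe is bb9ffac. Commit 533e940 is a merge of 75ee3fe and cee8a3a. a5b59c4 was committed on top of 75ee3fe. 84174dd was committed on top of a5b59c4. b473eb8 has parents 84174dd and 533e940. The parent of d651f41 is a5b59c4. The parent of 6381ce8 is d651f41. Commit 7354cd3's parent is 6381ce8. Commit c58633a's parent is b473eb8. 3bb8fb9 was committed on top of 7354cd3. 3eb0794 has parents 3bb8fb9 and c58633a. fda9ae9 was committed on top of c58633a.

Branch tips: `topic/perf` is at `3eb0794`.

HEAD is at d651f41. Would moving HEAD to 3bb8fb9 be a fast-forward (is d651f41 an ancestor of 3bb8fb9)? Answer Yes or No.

A fast-forward from d651f41 to 3bb8fb9 is possible iff d651f41 is an ancestor of 3bb8fb9.
Ancestors of 3bb8fb9: {3bb8fb9, 6381ce8, 7354cd3, 75ee3fe, 80af005, a5b59c4, bb9ffac, d651f41}.
d651f41 is among them, so fast-forward is possible.

Yes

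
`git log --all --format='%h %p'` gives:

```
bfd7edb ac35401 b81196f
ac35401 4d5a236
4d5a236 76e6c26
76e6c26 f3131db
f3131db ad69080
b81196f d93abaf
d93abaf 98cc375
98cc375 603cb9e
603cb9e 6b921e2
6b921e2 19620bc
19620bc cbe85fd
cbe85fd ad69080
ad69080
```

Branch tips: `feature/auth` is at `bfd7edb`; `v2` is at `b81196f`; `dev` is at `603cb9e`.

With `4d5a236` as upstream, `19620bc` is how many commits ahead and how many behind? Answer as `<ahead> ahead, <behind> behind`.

Reachable from 19620bc: {19620bc, ad69080, cbe85fd}.
Reachable from 4d5a236: {4d5a236, 76e6c26, ad69080, f3131db}.
Only in 19620bc's history (ahead): {19620bc, cbe85fd} — 2.
Only in 4d5a236's history (behind): {4d5a236, 76e6c26, f3131db} — 3.

2 ahead, 3 behind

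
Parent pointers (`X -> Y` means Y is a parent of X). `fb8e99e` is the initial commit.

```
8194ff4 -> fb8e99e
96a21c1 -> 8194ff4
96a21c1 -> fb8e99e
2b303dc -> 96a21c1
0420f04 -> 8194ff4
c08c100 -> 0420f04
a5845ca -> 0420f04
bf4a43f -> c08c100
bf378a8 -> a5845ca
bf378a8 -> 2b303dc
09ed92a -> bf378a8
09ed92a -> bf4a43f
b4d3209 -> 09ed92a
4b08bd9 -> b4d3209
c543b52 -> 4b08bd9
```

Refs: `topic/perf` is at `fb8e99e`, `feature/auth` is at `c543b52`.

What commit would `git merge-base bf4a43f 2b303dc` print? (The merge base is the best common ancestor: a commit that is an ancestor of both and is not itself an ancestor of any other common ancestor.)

Ancestors of bf4a43f: {0420f04, 8194ff4, bf4a43f, c08c100, fb8e99e}.
Ancestors of 2b303dc: {2b303dc, 8194ff4, 96a21c1, fb8e99e}.
Common ancestors: {8194ff4, fb8e99e}.
Among these, 8194ff4 is not an ancestor of any other common ancestor — it is the merge base.

8194ff4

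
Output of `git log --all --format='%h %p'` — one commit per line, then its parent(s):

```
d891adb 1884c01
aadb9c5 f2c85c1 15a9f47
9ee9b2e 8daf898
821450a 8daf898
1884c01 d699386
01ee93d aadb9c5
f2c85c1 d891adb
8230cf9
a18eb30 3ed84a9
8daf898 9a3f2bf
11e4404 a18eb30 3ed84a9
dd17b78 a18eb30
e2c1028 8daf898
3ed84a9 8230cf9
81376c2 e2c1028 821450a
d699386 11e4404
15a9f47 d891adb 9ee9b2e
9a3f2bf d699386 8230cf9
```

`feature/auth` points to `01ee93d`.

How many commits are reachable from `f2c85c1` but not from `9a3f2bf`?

3

Reachable from f2c85c1: {11e4404, 1884c01, 3ed84a9, 8230cf9, a18eb30, d699386, d891adb, f2c85c1}.
Reachable from 9a3f2bf: {11e4404, 3ed84a9, 8230cf9, 9a3f2bf, a18eb30, d699386}.
In f2c85c1's history but not 9a3f2bf's: {1884c01, d891adb, f2c85c1} — 3 commits.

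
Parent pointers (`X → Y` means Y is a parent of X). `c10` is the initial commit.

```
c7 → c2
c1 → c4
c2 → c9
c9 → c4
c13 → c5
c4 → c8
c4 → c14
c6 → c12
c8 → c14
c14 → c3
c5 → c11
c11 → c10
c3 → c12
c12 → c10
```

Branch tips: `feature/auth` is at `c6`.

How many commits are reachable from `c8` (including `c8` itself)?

5

Walking parent pointers from c8: reachable set = {c10, c12, c14, c3, c8}.
That is 5 commits.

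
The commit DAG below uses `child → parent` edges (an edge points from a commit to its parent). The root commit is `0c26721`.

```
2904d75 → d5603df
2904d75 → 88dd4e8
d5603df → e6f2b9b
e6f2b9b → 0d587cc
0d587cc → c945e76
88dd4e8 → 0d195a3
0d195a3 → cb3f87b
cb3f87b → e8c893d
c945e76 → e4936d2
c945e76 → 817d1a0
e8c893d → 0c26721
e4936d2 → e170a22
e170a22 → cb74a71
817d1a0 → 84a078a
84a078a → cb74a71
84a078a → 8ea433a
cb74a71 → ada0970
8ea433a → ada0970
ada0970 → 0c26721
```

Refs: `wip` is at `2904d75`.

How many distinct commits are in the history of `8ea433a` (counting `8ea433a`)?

3

Walking parent pointers from 8ea433a: reachable set = {0c26721, 8ea433a, ada0970}.
That is 3 commits.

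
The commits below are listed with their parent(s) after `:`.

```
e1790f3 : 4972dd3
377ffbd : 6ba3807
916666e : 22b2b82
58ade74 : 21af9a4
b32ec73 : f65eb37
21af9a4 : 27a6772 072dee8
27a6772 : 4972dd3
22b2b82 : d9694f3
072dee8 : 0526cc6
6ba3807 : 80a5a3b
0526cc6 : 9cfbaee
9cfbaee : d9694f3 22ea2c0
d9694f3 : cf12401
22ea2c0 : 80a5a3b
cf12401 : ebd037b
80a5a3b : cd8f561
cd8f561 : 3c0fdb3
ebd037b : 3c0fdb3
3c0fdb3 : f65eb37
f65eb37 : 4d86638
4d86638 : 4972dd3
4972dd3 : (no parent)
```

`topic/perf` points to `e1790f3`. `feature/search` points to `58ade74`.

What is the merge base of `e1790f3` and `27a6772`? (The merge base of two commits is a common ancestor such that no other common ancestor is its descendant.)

Ancestors of e1790f3: {4972dd3, e1790f3}.
Ancestors of 27a6772: {27a6772, 4972dd3}.
Common ancestors: {4972dd3}.
The only common ancestor is 4972dd3, so it is the merge base.

4972dd3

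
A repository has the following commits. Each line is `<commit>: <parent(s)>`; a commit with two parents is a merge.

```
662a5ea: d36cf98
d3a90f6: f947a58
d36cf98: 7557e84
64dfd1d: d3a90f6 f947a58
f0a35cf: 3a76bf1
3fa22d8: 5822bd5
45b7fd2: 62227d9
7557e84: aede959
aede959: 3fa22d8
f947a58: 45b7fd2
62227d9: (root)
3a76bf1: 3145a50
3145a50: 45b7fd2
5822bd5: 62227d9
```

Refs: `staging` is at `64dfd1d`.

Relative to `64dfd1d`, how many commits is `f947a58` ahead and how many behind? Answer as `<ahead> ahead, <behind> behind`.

0 ahead, 2 behind

Reachable from f947a58: {45b7fd2, 62227d9, f947a58}.
Reachable from 64dfd1d: {45b7fd2, 62227d9, 64dfd1d, d3a90f6, f947a58}.
Only in f947a58's history (ahead): {} — 0.
Only in 64dfd1d's history (behind): {64dfd1d, d3a90f6} — 2.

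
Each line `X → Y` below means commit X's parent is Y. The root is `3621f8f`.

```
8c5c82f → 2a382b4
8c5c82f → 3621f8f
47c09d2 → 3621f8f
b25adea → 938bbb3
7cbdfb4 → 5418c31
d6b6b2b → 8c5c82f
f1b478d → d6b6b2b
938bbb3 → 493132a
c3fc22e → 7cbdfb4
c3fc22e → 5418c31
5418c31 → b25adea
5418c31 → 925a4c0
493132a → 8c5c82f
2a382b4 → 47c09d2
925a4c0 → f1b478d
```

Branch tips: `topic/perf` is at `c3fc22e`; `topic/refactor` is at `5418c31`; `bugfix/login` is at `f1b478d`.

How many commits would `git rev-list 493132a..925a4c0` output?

3

Reachable from 925a4c0: {2a382b4, 3621f8f, 47c09d2, 8c5c82f, 925a4c0, d6b6b2b, f1b478d}.
Reachable from 493132a: {2a382b4, 3621f8f, 47c09d2, 493132a, 8c5c82f}.
In 925a4c0's history but not 493132a's: {925a4c0, d6b6b2b, f1b478d} — 3 commits.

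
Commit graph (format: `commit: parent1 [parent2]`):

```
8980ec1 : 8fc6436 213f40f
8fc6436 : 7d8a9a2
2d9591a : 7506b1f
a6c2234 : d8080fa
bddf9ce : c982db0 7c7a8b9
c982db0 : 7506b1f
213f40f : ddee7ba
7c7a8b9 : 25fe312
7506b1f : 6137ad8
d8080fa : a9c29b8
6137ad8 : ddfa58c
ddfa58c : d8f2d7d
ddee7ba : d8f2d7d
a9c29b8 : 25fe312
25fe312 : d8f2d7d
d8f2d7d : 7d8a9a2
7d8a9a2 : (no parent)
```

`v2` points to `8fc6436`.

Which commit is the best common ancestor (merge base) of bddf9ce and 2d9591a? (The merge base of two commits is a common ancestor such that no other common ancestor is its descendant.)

7506b1f

Ancestors of bddf9ce: {25fe312, 6137ad8, 7506b1f, 7c7a8b9, 7d8a9a2, bddf9ce, c982db0, d8f2d7d, ddfa58c}.
Ancestors of 2d9591a: {2d9591a, 6137ad8, 7506b1f, 7d8a9a2, d8f2d7d, ddfa58c}.
Common ancestors: {6137ad8, 7506b1f, 7d8a9a2, d8f2d7d, ddfa58c}.
Among these, 7506b1f is not an ancestor of any other common ancestor — it is the merge base.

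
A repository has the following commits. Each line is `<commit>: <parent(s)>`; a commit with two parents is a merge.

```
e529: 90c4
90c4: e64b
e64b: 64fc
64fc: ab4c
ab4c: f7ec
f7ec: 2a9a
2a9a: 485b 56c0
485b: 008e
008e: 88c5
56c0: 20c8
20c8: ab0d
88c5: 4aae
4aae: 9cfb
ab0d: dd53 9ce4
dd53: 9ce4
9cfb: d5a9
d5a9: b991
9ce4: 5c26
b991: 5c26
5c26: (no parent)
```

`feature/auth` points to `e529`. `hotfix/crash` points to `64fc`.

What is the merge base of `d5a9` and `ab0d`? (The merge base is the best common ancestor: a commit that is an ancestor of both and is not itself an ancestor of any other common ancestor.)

Ancestors of d5a9: {5c26, b991, d5a9}.
Ancestors of ab0d: {5c26, 9ce4, ab0d, dd53}.
Common ancestors: {5c26}.
The only common ancestor is 5c26, so it is the merge base.

5c26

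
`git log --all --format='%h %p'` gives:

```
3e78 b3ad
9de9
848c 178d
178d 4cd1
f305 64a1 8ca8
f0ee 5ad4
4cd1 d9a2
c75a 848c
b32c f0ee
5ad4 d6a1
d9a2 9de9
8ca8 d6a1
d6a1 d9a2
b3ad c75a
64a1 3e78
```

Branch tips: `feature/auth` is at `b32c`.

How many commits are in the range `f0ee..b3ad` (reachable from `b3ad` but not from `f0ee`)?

5

Reachable from b3ad: {178d, 4cd1, 848c, 9de9, b3ad, c75a, d9a2}.
Reachable from f0ee: {5ad4, 9de9, d6a1, d9a2, f0ee}.
In b3ad's history but not f0ee's: {178d, 4cd1, 848c, b3ad, c75a} — 5 commits.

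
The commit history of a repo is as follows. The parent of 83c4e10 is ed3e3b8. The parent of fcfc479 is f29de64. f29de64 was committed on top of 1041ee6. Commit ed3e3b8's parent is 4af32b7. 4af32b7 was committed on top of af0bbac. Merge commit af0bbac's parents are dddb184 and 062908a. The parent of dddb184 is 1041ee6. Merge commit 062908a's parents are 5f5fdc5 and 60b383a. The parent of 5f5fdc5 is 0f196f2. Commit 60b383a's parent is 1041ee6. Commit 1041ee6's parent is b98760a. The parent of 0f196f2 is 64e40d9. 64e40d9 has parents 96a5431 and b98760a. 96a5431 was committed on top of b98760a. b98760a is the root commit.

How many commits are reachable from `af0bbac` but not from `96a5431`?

8

Reachable from af0bbac: {062908a, 0f196f2, 1041ee6, 5f5fdc5, 60b383a, 64e40d9, 96a5431, af0bbac, b98760a, dddb184}.
Reachable from 96a5431: {96a5431, b98760a}.
In af0bbac's history but not 96a5431's: {062908a, 0f196f2, 1041ee6, 5f5fdc5, 60b383a, 64e40d9, af0bbac, dddb184} — 8 commits.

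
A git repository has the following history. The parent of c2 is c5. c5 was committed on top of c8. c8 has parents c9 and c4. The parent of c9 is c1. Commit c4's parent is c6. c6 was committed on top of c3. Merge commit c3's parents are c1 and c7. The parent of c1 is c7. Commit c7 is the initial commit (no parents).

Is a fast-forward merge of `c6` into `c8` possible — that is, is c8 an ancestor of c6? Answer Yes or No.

A fast-forward from c8 to c6 is possible iff c8 is an ancestor of c6.
Ancestors of c6: {c1, c3, c6, c7}.
c8 is not among them, so fast-forward is not possible.

No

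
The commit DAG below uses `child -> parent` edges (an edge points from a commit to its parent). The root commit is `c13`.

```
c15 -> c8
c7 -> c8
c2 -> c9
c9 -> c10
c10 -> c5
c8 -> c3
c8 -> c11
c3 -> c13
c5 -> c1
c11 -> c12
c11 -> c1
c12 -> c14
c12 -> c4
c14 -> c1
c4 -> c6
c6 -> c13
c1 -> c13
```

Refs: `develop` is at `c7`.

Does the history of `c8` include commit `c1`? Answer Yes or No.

Ancestors of c8 (commits reachable by following parents): {c1, c11, c12, c13, c14, c3, c4, c6, c8}.
c1 is in that set, so it is an ancestor of c8.

Yes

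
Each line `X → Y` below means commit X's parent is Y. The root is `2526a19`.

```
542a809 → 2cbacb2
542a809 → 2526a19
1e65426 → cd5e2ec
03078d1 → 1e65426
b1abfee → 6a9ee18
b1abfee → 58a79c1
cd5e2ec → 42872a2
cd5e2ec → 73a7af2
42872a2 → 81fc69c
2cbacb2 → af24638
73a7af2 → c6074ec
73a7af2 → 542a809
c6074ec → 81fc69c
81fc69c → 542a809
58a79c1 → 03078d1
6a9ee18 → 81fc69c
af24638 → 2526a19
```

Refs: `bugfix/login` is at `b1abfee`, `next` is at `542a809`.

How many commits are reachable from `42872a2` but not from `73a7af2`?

Reachable from 42872a2: {2526a19, 2cbacb2, 42872a2, 542a809, 81fc69c, af24638}.
Reachable from 73a7af2: {2526a19, 2cbacb2, 542a809, 73a7af2, 81fc69c, af24638, c6074ec}.
In 42872a2's history but not 73a7af2's: {42872a2} — 1 commit.

1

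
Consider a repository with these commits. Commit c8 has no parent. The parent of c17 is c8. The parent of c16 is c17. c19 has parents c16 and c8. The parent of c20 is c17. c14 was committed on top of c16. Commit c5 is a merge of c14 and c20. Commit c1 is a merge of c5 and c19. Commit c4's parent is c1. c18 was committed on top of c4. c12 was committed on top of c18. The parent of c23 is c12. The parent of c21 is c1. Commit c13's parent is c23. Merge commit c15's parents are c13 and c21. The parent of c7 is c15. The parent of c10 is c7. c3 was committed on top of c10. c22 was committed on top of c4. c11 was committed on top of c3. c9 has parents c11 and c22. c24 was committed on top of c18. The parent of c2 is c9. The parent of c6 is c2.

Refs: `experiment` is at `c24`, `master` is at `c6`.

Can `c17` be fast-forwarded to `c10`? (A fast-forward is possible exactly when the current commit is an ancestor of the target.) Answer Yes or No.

A fast-forward from c17 to c10 is possible iff c17 is an ancestor of c10.
Ancestors of c10: {c1, c10, c12, c13, c14, c15, c16, c17, c18, c19, c20, c21, c23, c4, c5, c7, c8}.
c17 is among them, so fast-forward is possible.

Yes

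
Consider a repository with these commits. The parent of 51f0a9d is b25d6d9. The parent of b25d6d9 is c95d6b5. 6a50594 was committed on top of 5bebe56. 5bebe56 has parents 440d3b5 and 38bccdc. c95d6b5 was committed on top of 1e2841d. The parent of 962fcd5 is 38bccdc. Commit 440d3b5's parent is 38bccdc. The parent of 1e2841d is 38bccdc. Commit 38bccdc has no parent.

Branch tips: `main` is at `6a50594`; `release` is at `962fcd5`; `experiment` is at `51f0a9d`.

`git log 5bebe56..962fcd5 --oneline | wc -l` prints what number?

Reachable from 962fcd5: {38bccdc, 962fcd5}.
Reachable from 5bebe56: {38bccdc, 440d3b5, 5bebe56}.
In 962fcd5's history but not 5bebe56's: {962fcd5} — 1 commit.

1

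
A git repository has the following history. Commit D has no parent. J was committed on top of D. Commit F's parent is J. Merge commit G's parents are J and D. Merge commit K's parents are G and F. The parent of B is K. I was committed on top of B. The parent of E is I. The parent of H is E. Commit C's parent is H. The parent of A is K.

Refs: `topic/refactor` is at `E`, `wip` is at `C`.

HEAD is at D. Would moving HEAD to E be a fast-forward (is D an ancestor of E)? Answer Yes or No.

A fast-forward from D to E is possible iff D is an ancestor of E.
Ancestors of E: {B, D, E, F, G, I, J, K}.
D is among them, so fast-forward is possible.

Yes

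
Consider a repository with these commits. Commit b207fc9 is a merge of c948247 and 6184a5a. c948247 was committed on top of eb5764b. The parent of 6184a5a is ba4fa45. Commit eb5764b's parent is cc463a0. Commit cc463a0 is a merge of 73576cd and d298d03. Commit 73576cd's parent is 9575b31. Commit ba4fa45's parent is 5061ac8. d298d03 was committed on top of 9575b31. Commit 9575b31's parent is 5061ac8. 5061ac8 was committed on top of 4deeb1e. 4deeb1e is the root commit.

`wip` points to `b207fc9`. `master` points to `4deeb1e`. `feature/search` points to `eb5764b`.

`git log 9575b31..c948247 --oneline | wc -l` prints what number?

5

Reachable from c948247: {4deeb1e, 5061ac8, 73576cd, 9575b31, c948247, cc463a0, d298d03, eb5764b}.
Reachable from 9575b31: {4deeb1e, 5061ac8, 9575b31}.
In c948247's history but not 9575b31's: {73576cd, c948247, cc463a0, d298d03, eb5764b} — 5 commits.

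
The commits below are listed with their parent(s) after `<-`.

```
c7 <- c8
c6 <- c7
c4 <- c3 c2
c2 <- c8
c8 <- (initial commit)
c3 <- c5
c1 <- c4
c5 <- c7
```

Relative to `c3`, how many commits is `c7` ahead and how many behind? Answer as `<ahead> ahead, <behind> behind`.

Reachable from c7: {c7, c8}.
Reachable from c3: {c3, c5, c7, c8}.
Only in c7's history (ahead): {} — 0.
Only in c3's history (behind): {c3, c5} — 2.

0 ahead, 2 behind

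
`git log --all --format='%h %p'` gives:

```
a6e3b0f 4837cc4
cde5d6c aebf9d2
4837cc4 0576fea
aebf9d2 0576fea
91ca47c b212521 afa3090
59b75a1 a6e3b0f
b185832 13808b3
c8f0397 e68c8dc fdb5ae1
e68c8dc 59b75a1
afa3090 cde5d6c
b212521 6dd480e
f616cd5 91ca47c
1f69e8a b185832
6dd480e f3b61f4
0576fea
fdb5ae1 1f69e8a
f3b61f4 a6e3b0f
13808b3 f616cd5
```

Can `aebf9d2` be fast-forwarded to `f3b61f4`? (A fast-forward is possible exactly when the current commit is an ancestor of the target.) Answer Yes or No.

A fast-forward from aebf9d2 to f3b61f4 is possible iff aebf9d2 is an ancestor of f3b61f4.
Ancestors of f3b61f4: {0576fea, 4837cc4, a6e3b0f, f3b61f4}.
aebf9d2 is not among them, so fast-forward is not possible.

No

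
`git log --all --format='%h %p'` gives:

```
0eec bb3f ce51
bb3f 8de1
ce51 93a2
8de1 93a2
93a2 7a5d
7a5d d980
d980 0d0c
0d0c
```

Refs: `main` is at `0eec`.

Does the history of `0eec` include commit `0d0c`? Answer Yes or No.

Yes

Ancestors of 0eec (commits reachable by following parents): {0d0c, 0eec, 7a5d, 8de1, 93a2, bb3f, ce51, d980}.
0d0c is in that set, so it is an ancestor of 0eec.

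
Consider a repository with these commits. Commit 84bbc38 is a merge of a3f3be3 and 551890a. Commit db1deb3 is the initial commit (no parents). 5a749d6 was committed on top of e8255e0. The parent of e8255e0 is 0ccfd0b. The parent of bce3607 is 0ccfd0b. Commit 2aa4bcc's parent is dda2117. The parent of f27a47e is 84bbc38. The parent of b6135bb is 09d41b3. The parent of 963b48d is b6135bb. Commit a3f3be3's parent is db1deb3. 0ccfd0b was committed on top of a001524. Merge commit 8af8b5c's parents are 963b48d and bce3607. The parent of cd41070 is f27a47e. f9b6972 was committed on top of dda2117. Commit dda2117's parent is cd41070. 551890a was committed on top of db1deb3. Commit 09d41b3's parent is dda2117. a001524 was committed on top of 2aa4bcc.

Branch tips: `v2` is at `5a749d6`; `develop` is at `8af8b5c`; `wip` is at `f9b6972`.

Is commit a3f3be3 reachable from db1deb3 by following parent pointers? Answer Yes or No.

No

Ancestors of db1deb3: {db1deb3}.
a3f3be3 is not in that set, so it is not an ancestor of db1deb3.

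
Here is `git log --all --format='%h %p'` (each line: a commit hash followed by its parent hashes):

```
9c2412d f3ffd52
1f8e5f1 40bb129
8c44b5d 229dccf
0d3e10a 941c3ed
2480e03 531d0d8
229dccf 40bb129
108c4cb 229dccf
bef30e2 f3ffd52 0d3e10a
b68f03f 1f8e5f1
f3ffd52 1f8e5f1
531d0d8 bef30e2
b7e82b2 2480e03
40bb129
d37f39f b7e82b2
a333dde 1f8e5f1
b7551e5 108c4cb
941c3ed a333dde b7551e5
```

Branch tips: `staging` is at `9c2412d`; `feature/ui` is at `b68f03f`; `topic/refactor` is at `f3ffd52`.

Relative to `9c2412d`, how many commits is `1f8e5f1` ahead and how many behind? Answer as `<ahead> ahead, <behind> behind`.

Reachable from 1f8e5f1: {1f8e5f1, 40bb129}.
Reachable from 9c2412d: {1f8e5f1, 40bb129, 9c2412d, f3ffd52}.
Only in 1f8e5f1's history (ahead): {} — 0.
Only in 9c2412d's history (behind): {9c2412d, f3ffd52} — 2.

0 ahead, 2 behind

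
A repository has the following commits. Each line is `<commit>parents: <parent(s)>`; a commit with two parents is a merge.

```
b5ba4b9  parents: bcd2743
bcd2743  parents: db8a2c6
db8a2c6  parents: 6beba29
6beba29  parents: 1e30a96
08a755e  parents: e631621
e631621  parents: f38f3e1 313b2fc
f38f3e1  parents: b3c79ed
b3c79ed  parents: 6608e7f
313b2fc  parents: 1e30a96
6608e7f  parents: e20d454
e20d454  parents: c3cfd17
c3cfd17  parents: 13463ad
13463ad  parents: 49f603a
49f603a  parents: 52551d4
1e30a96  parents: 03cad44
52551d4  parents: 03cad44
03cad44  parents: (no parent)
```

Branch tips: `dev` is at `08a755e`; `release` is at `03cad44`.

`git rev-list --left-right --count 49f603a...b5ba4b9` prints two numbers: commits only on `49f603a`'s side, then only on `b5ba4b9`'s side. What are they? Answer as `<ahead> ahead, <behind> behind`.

Reachable from 49f603a: {03cad44, 49f603a, 52551d4}.
Reachable from b5ba4b9: {03cad44, 1e30a96, 6beba29, b5ba4b9, bcd2743, db8a2c6}.
Only in 49f603a's history (ahead): {49f603a, 52551d4} — 2.
Only in b5ba4b9's history (behind): {1e30a96, 6beba29, b5ba4b9, bcd2743, db8a2c6} — 5.

2 ahead, 5 behind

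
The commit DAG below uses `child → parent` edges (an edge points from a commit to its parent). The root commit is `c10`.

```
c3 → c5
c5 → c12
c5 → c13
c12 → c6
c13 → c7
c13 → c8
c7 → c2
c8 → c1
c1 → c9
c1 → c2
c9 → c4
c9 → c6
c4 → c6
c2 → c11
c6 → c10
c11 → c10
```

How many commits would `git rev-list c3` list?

Walking parent pointers from c3: reachable set = {c1, c10, c11, c12, c13, c2, c3, c4, c5, c6, c7, c8, c9}.
That is 13 commits.

13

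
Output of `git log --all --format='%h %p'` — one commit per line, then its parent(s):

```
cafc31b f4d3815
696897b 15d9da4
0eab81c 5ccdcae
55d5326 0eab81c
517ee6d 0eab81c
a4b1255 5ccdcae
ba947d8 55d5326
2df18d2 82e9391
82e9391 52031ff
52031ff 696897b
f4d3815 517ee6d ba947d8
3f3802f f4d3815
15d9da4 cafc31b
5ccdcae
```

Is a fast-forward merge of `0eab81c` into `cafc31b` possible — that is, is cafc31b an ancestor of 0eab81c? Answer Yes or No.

A fast-forward from cafc31b to 0eab81c is possible iff cafc31b is an ancestor of 0eab81c.
Ancestors of 0eab81c: {0eab81c, 5ccdcae}.
cafc31b is not among them, so fast-forward is not possible.

No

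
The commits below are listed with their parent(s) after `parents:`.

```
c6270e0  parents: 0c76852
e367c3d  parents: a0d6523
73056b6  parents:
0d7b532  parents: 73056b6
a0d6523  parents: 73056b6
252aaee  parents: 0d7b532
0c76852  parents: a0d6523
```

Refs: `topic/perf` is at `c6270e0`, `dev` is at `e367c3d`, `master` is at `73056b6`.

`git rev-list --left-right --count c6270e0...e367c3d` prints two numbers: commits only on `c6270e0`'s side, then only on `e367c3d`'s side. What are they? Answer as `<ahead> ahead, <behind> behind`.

2 ahead, 1 behind

Reachable from c6270e0: {0c76852, 73056b6, a0d6523, c6270e0}.
Reachable from e367c3d: {73056b6, a0d6523, e367c3d}.
Only in c6270e0's history (ahead): {0c76852, c6270e0} — 2.
Only in e367c3d's history (behind): {e367c3d} — 1.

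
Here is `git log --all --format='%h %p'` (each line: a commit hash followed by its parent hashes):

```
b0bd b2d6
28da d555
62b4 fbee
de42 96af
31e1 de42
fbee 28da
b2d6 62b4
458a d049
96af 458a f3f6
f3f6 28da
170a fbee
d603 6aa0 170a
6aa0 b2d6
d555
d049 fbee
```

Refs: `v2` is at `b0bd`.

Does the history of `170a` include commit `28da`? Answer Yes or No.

Ancestors of 170a (commits reachable by following parents): {170a, 28da, d555, fbee}.
28da is in that set, so it is an ancestor of 170a.

Yes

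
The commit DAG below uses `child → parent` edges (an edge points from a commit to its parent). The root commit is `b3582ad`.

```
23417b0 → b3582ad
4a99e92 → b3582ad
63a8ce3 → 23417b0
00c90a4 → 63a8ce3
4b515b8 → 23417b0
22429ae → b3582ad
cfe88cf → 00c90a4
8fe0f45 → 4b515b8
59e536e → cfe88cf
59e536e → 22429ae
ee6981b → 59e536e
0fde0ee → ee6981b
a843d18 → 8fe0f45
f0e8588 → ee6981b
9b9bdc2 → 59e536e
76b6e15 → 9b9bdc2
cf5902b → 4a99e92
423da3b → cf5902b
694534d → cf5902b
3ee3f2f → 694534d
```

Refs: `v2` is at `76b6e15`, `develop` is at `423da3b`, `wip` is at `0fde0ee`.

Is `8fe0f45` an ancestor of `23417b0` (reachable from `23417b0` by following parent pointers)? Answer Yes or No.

Ancestors of 23417b0: {23417b0, b3582ad}.
8fe0f45 is not in that set, so it is not an ancestor of 23417b0.

No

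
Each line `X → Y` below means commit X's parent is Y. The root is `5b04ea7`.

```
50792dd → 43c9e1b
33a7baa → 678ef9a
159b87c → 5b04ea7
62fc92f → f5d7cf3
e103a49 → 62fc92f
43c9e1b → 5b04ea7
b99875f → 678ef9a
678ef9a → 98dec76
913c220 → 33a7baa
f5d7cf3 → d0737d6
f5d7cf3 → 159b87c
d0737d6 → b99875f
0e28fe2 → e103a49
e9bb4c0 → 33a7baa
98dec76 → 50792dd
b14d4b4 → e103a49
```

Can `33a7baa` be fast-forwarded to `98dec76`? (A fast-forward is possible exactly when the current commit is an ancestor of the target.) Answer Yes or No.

A fast-forward from 33a7baa to 98dec76 is possible iff 33a7baa is an ancestor of 98dec76.
Ancestors of 98dec76: {43c9e1b, 50792dd, 5b04ea7, 98dec76}.
33a7baa is not among them, so fast-forward is not possible.

No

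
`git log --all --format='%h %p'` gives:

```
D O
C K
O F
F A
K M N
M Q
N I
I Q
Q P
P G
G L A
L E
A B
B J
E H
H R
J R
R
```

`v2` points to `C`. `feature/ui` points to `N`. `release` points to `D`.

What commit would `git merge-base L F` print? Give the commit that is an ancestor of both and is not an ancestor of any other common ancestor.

Ancestors of L: {E, H, L, R}.
Ancestors of F: {A, B, F, J, R}.
Common ancestors: {R}.
The only common ancestor is R, so it is the merge base.

R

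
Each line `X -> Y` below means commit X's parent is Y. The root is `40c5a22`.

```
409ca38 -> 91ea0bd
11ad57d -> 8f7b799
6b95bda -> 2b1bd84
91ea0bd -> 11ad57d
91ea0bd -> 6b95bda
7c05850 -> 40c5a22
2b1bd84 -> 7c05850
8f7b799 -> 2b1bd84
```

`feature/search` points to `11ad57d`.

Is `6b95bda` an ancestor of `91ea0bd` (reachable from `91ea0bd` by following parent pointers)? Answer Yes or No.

Ancestors of 91ea0bd (commits reachable by following parents): {11ad57d, 2b1bd84, 40c5a22, 6b95bda, 7c05850, 8f7b799, 91ea0bd}.
6b95bda is in that set, so it is an ancestor of 91ea0bd.

Yes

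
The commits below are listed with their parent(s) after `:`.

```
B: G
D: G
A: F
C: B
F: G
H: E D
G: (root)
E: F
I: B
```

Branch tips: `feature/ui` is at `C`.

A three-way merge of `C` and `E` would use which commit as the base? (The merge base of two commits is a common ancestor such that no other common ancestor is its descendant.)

G

Ancestors of C: {B, C, G}.
Ancestors of E: {E, F, G}.
Common ancestors: {G}.
The only common ancestor is G, so it is the merge base.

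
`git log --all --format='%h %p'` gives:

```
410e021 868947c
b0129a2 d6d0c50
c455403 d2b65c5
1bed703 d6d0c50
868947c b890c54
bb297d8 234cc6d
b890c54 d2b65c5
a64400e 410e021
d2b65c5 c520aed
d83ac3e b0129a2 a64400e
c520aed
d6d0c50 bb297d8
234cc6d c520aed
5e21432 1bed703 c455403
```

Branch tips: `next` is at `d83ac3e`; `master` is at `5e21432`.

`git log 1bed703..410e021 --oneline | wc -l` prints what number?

Reachable from 410e021: {410e021, 868947c, b890c54, c520aed, d2b65c5}.
Reachable from 1bed703: {1bed703, 234cc6d, bb297d8, c520aed, d6d0c50}.
In 410e021's history but not 1bed703's: {410e021, 868947c, b890c54, d2b65c5} — 4 commits.

4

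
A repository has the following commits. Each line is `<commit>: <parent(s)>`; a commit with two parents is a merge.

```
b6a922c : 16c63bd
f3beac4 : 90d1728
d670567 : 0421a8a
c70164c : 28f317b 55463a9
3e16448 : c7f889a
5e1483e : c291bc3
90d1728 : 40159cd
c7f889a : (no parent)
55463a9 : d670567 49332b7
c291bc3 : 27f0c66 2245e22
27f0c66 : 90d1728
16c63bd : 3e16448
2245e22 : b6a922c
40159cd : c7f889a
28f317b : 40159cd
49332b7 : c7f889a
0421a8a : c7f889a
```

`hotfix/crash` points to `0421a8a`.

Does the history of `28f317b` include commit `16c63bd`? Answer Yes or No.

No

Ancestors of 28f317b: {28f317b, 40159cd, c7f889a}.
16c63bd is not in that set, so it is not an ancestor of 28f317b.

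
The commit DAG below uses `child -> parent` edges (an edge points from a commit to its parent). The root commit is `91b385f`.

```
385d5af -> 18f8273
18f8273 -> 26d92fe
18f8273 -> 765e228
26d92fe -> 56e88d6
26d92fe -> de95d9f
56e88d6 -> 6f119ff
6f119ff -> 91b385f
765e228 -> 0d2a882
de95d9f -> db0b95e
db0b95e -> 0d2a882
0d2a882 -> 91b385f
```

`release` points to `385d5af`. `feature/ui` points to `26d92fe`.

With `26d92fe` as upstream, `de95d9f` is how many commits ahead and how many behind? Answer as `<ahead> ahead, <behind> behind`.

Reachable from de95d9f: {0d2a882, 91b385f, db0b95e, de95d9f}.
Reachable from 26d92fe: {0d2a882, 26d92fe, 56e88d6, 6f119ff, 91b385f, db0b95e, de95d9f}.
Only in de95d9f's history (ahead): {} — 0.
Only in 26d92fe's history (behind): {26d92fe, 56e88d6, 6f119ff} — 3.

0 ahead, 3 behind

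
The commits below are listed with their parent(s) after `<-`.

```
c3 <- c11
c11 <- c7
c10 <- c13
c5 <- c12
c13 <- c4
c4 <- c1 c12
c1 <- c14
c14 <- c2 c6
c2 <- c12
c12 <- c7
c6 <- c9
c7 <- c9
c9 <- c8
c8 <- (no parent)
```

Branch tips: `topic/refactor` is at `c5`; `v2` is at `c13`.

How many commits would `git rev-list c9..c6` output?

1

Reachable from c6: {c6, c8, c9}.
Reachable from c9: {c8, c9}.
In c6's history but not c9's: {c6} — 1 commit.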